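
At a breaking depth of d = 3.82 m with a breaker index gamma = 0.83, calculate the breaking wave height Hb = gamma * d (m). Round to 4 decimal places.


Hb = gamma * d
Hb = 0.83 * 3.82
Hb = 3.1706 m

3.1706


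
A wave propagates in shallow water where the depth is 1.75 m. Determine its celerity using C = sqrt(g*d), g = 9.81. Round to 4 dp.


Using the shallow-water approximation:
C = sqrt(g * d) = sqrt(9.81 * 1.75)
C = sqrt(17.1675)
C = 4.1434 m/s

4.1434


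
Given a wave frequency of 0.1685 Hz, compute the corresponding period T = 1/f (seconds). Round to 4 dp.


T = 1 / f
T = 1 / 0.1685
T = 5.9347 s

5.9347


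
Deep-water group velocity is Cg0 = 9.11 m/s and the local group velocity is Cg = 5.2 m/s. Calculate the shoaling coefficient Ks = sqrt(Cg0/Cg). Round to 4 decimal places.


Ks = sqrt(Cg0 / Cg)
Ks = sqrt(9.11 / 5.2)
Ks = sqrt(1.7519)
Ks = 1.3236

1.3236


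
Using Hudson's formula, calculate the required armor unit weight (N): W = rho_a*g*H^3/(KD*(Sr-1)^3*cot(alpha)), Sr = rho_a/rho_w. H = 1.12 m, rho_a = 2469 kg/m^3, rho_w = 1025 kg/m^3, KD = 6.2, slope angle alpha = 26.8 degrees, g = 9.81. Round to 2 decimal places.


Sr = rho_a / rho_w = 2469 / 1025 = 2.408780
(Sr - 1) = 1.408780
(Sr - 1)^3 = 2.795954
cot(26.8) = 1 / tan(26.8) = 1 / 0.505136 = 1.979664
Numerator = 2469 * 9.81 * 1.12^3 = 34028.6065
Denominator = 6.2 * 2.795954 * 1.979664 = 34.317295
W = 34028.6065 / 34.317295
W = 991.59 N

991.59


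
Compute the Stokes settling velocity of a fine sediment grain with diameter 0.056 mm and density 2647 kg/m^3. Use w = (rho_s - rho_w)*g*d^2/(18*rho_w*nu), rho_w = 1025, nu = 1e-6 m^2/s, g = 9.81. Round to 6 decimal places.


w = (rho_s - rho_w) * g * d^2 / (18 * rho_w * nu)
d = 0.056 mm = 0.000056 m
rho_s - rho_w = 2647 - 1025 = 1622
Numerator = 1622 * 9.81 * (0.000056)^2 = 0.000049899468
Denominator = 18 * 1025 * 1e-6 = 0.018450
w = 0.002705 m/s

0.002705


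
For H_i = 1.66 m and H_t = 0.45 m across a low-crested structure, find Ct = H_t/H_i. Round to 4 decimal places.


Ct = H_t / H_i
Ct = 0.45 / 1.66
Ct = 0.2711

0.2711


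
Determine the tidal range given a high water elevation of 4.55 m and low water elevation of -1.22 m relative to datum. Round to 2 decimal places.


Tidal range = High water - Low water
Tidal range = 4.55 - (-1.22)
Tidal range = 5.77 m

5.77


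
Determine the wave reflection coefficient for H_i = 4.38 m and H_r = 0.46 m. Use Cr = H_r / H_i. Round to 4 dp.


Cr = H_r / H_i
Cr = 0.46 / 4.38
Cr = 0.1050

0.1050


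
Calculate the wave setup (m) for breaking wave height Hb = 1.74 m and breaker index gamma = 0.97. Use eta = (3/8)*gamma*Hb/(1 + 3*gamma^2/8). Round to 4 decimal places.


eta = (3/8) * gamma * Hb / (1 + 3*gamma^2/8)
Numerator = (3/8) * 0.97 * 1.74 = 0.632925
Denominator = 1 + 3*0.97^2/8 = 1 + 0.352838 = 1.352838
eta = 0.632925 / 1.352838
eta = 0.4678 m

0.4678


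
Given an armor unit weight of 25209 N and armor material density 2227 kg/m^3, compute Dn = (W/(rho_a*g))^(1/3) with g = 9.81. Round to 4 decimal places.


V = W / (rho_a * g)
V = 25209 / (2227 * 9.81)
V = 25209 / 21846.87
V = 1.153895 m^3
Dn = V^(1/3) = 1.153895^(1/3)
Dn = 1.0489 m

1.0489


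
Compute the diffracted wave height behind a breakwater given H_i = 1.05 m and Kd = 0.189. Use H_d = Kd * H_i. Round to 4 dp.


H_d = Kd * H_i
H_d = 0.189 * 1.05
H_d = 0.1985 m

0.1985


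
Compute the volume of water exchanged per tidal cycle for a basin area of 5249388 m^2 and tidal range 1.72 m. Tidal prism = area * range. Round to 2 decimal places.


Tidal prism = Area * Tidal range
P = 5249388 * 1.72
P = 9028947.36 m^3

9028947.36


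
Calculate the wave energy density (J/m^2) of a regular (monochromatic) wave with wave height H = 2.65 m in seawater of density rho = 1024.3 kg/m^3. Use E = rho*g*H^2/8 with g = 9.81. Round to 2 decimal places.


E = (1/8) * rho * g * H^2
E = (1/8) * 1024.3 * 9.81 * 2.65^2
E = 0.125 * 1024.3 * 9.81 * 7.0225
E = 8820.60 J/m^2

8820.60


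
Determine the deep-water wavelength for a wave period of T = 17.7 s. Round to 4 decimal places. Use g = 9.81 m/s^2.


L0 = g * T^2 / (2 * pi)
L0 = 9.81 * 17.7^2 / (2 * pi)
L0 = 9.81 * 313.2900 / 6.28319
L0 = 3073.3749 / 6.28319
L0 = 489.1428 m

489.1428


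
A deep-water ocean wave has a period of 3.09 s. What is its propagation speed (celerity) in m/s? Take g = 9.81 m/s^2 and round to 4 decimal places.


We use the deep-water celerity formula:
C = g * T / (2 * pi)
C = 9.81 * 3.09 / (2 * 3.14159...)
C = 30.312900 / 6.283185
C = 4.8244 m/s

4.8244


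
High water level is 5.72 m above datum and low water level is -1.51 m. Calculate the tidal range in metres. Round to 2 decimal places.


Tidal range = High water - Low water
Tidal range = 5.72 - (-1.51)
Tidal range = 7.23 m

7.23


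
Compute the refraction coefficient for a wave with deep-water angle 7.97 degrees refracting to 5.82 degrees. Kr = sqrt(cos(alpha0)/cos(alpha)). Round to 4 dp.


Kr = sqrt(cos(alpha0) / cos(alpha))
cos(7.97) = 0.990341
cos(5.82) = 0.994845
Kr = sqrt(0.990341 / 0.994845)
Kr = sqrt(0.995472)
Kr = 0.9977

0.9977


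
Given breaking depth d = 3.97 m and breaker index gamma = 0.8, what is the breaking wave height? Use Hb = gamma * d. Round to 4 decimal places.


Hb = gamma * d
Hb = 0.8 * 3.97
Hb = 3.1760 m

3.1760


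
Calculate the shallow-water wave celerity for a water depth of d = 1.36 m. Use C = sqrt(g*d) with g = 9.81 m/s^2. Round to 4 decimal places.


Using the shallow-water approximation:
C = sqrt(g * d) = sqrt(9.81 * 1.36)
C = sqrt(13.3416)
C = 3.6526 m/s

3.6526


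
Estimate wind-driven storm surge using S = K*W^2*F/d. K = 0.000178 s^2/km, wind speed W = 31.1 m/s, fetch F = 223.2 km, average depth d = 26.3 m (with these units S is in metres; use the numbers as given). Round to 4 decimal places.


S = K * W^2 * F / d
W^2 = 31.1^2 = 967.21
S = 0.000178 * 967.21 * 223.2 / 26.3
Numerator = 0.000178 * 967.21 * 223.2 = 38.426866
S = 38.426866 / 26.3 = 1.4611 m

1.4611


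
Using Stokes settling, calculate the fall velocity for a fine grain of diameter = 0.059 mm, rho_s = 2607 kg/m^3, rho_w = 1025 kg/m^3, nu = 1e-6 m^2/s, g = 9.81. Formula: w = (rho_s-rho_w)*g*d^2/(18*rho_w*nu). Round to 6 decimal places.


w = (rho_s - rho_w) * g * d^2 / (18 * rho_w * nu)
d = 0.059 mm = 0.000059 m
rho_s - rho_w = 2607 - 1025 = 1582
Numerator = 1582 * 9.81 * (0.000059)^2 = 0.000054023101
Denominator = 18 * 1025 * 1e-6 = 0.018450
w = 0.002928 m/s

0.002928


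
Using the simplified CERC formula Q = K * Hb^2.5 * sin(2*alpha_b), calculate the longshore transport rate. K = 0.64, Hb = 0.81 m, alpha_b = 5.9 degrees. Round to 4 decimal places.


Q = K * Hb^2.5 * sin(2 * alpha_b)
Hb^2.5 = 0.81^2.5 = 0.590490
sin(2 * 5.9) = sin(11.8) = 0.204496
Q = 0.64 * 0.590490 * 0.204496
Q = 0.0773 m^3/s

0.0773


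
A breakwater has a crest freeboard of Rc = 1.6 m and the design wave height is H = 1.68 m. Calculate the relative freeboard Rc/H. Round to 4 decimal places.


Relative freeboard = Rc / H
= 1.6 / 1.68
= 0.9524

0.9524


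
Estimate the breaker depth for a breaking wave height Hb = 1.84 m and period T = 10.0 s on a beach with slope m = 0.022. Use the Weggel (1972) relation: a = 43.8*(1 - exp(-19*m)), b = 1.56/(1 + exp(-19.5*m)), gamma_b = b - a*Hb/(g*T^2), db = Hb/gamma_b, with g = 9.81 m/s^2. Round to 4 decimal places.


a = 43.8 * (1 - exp(-19 * m))
exp(-19 * 0.022) = exp(-0.4180) = 0.658362
a = 43.8 * (1 - 0.658362) = 14.963734
b = 1.56 / (1 + exp(-19.5 * m))
exp(-19.5 * 0.022) = exp(-0.4290) = 0.651160
b = 1.56 / (1 + 0.651160) = 0.944790
Hb / (g * T^2) = 1.84 / (9.81 * 10.0^2) = 1.84 / 981.0000 = 0.00187564
gamma_b = b - a * Hb/(g*T^2) = 0.944790 - 14.963734 * 0.00187564 = 0.916724
db = Hb / gamma_b = 1.84 / 0.916724
db = 2.0071 m

2.0071


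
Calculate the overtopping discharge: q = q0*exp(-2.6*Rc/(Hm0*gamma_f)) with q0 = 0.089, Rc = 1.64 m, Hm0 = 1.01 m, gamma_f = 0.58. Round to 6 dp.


q = q0 * exp(-2.6 * Rc / (Hm0 * gamma_f))
Exponent = -2.6 * 1.64 / (1.01 * 0.58)
= -2.6 * 1.64 / 0.5858
= -7.278935
exp(-7.278935) = 0.000690
q = 0.089 * 0.000690
q = 0.000061 m^3/s/m

0.000061


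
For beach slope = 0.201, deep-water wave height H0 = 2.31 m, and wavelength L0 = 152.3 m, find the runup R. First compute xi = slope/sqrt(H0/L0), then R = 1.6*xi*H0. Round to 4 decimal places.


xi = slope / sqrt(H0/L0)
H0/L0 = 2.31/152.3 = 0.015167
sqrt(0.015167) = 0.123156
xi = 0.201 / 0.123156 = 1.632075
R = 1.6 * xi * H0 = 1.6 * 1.632075 * 2.31
R = 6.0321 m

6.0321


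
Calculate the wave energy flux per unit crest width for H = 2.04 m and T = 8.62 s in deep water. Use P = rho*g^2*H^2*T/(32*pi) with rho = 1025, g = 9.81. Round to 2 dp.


P = rho * g^2 * H^2 * T / (32 * pi)
P = 1025 * 9.81^2 * 2.04^2 * 8.62 / (32 * pi)
P = 1025 * 96.2361 * 4.1616 * 8.62 / 100.53096
P = 35198.94 W/m

35198.94


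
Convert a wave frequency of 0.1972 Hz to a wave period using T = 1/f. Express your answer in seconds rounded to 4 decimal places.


T = 1 / f
T = 1 / 0.1972
T = 5.0710 s

5.0710


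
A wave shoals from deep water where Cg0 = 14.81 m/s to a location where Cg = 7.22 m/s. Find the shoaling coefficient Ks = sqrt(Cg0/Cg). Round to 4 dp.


Ks = sqrt(Cg0 / Cg)
Ks = sqrt(14.81 / 7.22)
Ks = sqrt(2.0512)
Ks = 1.4322

1.4322


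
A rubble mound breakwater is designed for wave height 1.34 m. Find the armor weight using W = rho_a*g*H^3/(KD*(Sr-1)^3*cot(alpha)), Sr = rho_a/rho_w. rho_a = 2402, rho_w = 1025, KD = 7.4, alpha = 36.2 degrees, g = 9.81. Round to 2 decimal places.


Sr = rho_a / rho_w = 2402 / 1025 = 2.343415
(Sr - 1) = 1.343415
(Sr - 1)^3 = 2.424545
cot(36.2) = 1 / tan(36.2) = 1 / 0.731889 = 1.366327
Numerator = 2402 * 9.81 * 1.34^3 = 56696.5203
Denominator = 7.4 * 2.424545 * 1.366327 = 24.514131
W = 56696.5203 / 24.514131
W = 2312.81 N

2312.81


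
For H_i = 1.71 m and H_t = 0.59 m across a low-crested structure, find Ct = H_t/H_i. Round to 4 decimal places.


Ct = H_t / H_i
Ct = 0.59 / 1.71
Ct = 0.3450

0.3450


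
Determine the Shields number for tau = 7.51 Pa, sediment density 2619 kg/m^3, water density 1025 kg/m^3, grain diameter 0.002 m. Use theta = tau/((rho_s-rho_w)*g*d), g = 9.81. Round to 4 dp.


theta = tau / ((rho_s - rho_w) * g * d)
rho_s - rho_w = 2619 - 1025 = 1594
Denominator = 1594 * 9.81 * 0.002 = 31.274280
theta = 7.51 / 31.274280
theta = 0.2401

0.2401


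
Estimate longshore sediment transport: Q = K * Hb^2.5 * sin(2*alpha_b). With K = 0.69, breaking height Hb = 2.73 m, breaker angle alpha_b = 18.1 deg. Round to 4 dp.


Q = K * Hb^2.5 * sin(2 * alpha_b)
Hb^2.5 = 2.73^2.5 = 12.314212
sin(2 * 18.1) = sin(36.2) = 0.590606
Q = 0.69 * 12.314212 * 0.590606
Q = 5.0183 m^3/s

5.0183


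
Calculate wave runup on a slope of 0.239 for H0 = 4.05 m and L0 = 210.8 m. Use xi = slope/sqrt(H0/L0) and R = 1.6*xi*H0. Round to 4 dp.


xi = slope / sqrt(H0/L0)
H0/L0 = 4.05/210.8 = 0.019213
sqrt(0.019213) = 0.138609
xi = 0.239 / 0.138609 = 1.724272
R = 1.6 * xi * H0 = 1.6 * 1.724272 * 4.05
R = 11.1733 m

11.1733


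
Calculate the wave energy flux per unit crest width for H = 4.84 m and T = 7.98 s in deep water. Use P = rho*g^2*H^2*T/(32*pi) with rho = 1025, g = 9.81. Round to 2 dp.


P = rho * g^2 * H^2 * T / (32 * pi)
P = 1025 * 9.81^2 * 4.84^2 * 7.98 / (32 * pi)
P = 1025 * 96.2361 * 23.4256 * 7.98 / 100.53096
P = 183423.78 W/m

183423.78


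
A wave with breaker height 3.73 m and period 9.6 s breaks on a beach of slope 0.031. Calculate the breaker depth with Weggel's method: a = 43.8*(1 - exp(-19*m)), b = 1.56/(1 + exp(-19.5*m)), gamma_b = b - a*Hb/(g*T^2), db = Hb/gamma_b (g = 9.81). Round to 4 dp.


a = 43.8 * (1 - exp(-19 * m))
exp(-19 * 0.031) = exp(-0.5890) = 0.554882
a = 43.8 * (1 - 0.554882) = 19.496173
b = 1.56 / (1 + exp(-19.5 * m))
exp(-19.5 * 0.031) = exp(-0.6045) = 0.546348
b = 1.56 / (1 + 0.546348) = 1.008829
Hb / (g * T^2) = 3.73 / (9.81 * 9.6^2) = 3.73 / 904.0896 = 0.00412570
gamma_b = b - a * Hb/(g*T^2) = 1.008829 - 19.496173 * 0.00412570 = 0.928394
db = Hb / gamma_b = 3.73 / 0.928394
db = 4.0177 m

4.0177


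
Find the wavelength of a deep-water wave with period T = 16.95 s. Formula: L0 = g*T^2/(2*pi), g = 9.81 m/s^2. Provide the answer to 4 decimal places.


L0 = g * T^2 / (2 * pi)
L0 = 9.81 * 16.95^2 / (2 * pi)
L0 = 9.81 * 287.3025 / 6.28319
L0 = 2818.4375 / 6.28319
L0 = 448.5683 m

448.5683


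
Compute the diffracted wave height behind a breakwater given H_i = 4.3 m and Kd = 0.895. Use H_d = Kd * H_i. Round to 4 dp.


H_d = Kd * H_i
H_d = 0.895 * 4.3
H_d = 3.8485 m

3.8485


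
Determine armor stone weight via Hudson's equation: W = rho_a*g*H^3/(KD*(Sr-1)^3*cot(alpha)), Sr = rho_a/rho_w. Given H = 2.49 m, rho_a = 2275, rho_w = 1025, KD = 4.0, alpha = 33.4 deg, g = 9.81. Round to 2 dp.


Sr = rho_a / rho_w = 2275 / 1025 = 2.219512
(Sr - 1) = 1.219512
(Sr - 1)^3 = 1.813671
cot(33.4) = 1 / tan(33.4) = 1 / 0.659379 = 1.516580
Numerator = 2275 * 9.81 * 2.49^3 = 344546.9816
Denominator = 4.0 * 1.813671 * 1.516580 = 11.002304
W = 344546.9816 / 11.002304
W = 31315.89 N

31315.89


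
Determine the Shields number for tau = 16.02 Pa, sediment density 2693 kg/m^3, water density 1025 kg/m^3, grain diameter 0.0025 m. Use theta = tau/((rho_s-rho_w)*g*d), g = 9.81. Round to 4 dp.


theta = tau / ((rho_s - rho_w) * g * d)
rho_s - rho_w = 2693 - 1025 = 1668
Denominator = 1668 * 9.81 * 0.0025 = 40.907700
theta = 16.02 / 40.907700
theta = 0.3916

0.3916


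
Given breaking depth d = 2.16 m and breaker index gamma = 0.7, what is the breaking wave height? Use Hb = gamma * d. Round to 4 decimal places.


Hb = gamma * d
Hb = 0.7 * 2.16
Hb = 1.5120 m

1.5120


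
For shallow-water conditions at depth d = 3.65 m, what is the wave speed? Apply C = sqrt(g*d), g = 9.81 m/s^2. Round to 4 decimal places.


Using the shallow-water approximation:
C = sqrt(g * d) = sqrt(9.81 * 3.65)
C = sqrt(35.8065)
C = 5.9839 m/s

5.9839


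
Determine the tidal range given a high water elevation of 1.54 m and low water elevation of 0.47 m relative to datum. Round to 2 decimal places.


Tidal range = High water - Low water
Tidal range = 1.54 - (0.47)
Tidal range = 1.07 m

1.07


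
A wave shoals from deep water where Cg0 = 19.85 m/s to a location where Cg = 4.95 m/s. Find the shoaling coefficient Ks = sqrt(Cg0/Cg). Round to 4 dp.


Ks = sqrt(Cg0 / Cg)
Ks = sqrt(19.85 / 4.95)
Ks = sqrt(4.0101)
Ks = 2.0025

2.0025


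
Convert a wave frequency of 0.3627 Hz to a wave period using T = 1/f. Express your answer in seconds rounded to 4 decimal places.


T = 1 / f
T = 1 / 0.3627
T = 2.7571 s

2.7571


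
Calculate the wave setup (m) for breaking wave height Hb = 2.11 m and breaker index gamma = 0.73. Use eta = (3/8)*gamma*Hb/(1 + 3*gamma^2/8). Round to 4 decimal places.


eta = (3/8) * gamma * Hb / (1 + 3*gamma^2/8)
Numerator = (3/8) * 0.73 * 2.11 = 0.577612
Denominator = 1 + 3*0.73^2/8 = 1 + 0.199838 = 1.199838
eta = 0.577612 / 1.199838
eta = 0.4814 m

0.4814


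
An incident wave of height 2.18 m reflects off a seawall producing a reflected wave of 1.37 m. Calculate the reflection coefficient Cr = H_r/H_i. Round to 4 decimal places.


Cr = H_r / H_i
Cr = 1.37 / 2.18
Cr = 0.6284

0.6284


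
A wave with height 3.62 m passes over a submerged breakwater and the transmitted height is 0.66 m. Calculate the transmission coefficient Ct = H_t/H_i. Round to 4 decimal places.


Ct = H_t / H_i
Ct = 0.66 / 3.62
Ct = 0.1823

0.1823


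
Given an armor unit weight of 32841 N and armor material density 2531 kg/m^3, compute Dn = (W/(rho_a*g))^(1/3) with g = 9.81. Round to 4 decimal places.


V = W / (rho_a * g)
V = 32841 / (2531 * 9.81)
V = 32841 / 24829.11
V = 1.322681 m^3
Dn = V^(1/3) = 1.322681^(1/3)
Dn = 1.0977 m

1.0977


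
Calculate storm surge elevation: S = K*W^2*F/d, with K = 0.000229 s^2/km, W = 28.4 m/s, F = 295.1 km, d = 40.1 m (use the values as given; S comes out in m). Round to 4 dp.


S = K * W^2 * F / d
W^2 = 28.4^2 = 806.56
S = 0.000229 * 806.56 * 295.1 / 40.1
Numerator = 0.000229 * 806.56 * 295.1 = 54.505631
S = 54.505631 / 40.1 = 1.3592 m

1.3592


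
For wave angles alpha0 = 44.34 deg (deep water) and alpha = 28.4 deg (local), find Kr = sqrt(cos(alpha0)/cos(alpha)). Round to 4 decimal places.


Kr = sqrt(cos(alpha0) / cos(alpha))
cos(44.34) = 0.715205
cos(28.4) = 0.879649
Kr = sqrt(0.715205 / 0.879649)
Kr = sqrt(0.813058)
Kr = 0.9017

0.9017


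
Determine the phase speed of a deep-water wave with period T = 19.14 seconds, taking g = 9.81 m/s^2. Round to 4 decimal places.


We use the deep-water celerity formula:
C = g * T / (2 * pi)
C = 9.81 * 19.14 / (2 * 3.14159...)
C = 187.763400 / 6.283185
C = 29.8835 m/s

29.8835


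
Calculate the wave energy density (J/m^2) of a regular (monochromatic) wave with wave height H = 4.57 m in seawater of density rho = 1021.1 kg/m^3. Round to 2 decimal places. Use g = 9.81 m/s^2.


E = (1/8) * rho * g * H^2
E = (1/8) * 1021.1 * 9.81 * 4.57^2
E = 0.125 * 1021.1 * 9.81 * 20.8849
E = 26150.48 J/m^2

26150.48


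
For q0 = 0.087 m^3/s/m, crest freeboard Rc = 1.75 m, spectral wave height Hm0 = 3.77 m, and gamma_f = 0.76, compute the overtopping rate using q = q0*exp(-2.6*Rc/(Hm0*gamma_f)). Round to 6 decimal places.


q = q0 * exp(-2.6 * Rc / (Hm0 * gamma_f))
Exponent = -2.6 * 1.75 / (3.77 * 0.76)
= -2.6 * 1.75 / 2.8652
= -1.588022
exp(-1.588022) = 0.204329
q = 0.087 * 0.204329
q = 0.017777 m^3/s/m

0.017777


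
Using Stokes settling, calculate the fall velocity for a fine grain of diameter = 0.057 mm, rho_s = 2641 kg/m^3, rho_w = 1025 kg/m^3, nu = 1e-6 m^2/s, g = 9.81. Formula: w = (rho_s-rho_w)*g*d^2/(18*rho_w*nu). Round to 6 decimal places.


w = (rho_s - rho_w) * g * d^2 / (18 * rho_w * nu)
d = 0.057 mm = 0.000057 m
rho_s - rho_w = 2641 - 1025 = 1616
Numerator = 1616 * 9.81 * (0.000057)^2 = 0.000051506267
Denominator = 18 * 1025 * 1e-6 = 0.018450
w = 0.002792 m/s

0.002792


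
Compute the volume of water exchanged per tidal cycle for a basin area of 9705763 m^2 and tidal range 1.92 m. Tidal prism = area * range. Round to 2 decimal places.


Tidal prism = Area * Tidal range
P = 9705763 * 1.92
P = 18635064.96 m^3

18635064.96


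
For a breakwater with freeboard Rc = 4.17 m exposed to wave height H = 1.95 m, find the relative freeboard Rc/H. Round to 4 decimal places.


Relative freeboard = Rc / H
= 4.17 / 1.95
= 2.1385

2.1385


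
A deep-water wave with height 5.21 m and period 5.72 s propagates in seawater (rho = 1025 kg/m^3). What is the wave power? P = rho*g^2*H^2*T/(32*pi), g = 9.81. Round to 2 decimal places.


P = rho * g^2 * H^2 * T / (32 * pi)
P = 1025 * 9.81^2 * 5.21^2 * 5.72 / (32 * pi)
P = 1025 * 96.2361 * 27.1441 * 5.72 / 100.53096
P = 152346.86 W/m

152346.86


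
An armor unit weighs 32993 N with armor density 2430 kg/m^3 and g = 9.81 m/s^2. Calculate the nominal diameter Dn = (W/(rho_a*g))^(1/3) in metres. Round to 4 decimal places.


V = W / (rho_a * g)
V = 32993 / (2430 * 9.81)
V = 32993 / 23838.30
V = 1.384033 m^3
Dn = V^(1/3) = 1.384033^(1/3)
Dn = 1.1144 m

1.1144


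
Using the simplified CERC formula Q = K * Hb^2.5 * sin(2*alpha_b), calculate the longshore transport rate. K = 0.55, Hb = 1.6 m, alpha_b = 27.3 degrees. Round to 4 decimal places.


Q = K * Hb^2.5 * sin(2 * alpha_b)
Hb^2.5 = 1.6^2.5 = 3.238172
sin(2 * 27.3) = sin(54.6) = 0.815128
Q = 0.55 * 3.238172 * 0.815128
Q = 1.4517 m^3/s

1.4517


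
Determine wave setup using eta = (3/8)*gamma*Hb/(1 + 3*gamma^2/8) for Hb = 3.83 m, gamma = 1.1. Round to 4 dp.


eta = (3/8) * gamma * Hb / (1 + 3*gamma^2/8)
Numerator = (3/8) * 1.1 * 3.83 = 1.579875
Denominator = 1 + 3*1.1^2/8 = 1 + 0.453750 = 1.453750
eta = 1.579875 / 1.453750
eta = 1.0868 m

1.0868


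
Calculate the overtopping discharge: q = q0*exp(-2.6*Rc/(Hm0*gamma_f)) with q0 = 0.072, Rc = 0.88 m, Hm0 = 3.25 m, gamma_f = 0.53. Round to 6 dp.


q = q0 * exp(-2.6 * Rc / (Hm0 * gamma_f))
Exponent = -2.6 * 0.88 / (3.25 * 0.53)
= -2.6 * 0.88 / 1.7225
= -1.328302
exp(-1.328302) = 0.264927
q = 0.072 * 0.264927
q = 0.019075 m^3/s/m

0.019075


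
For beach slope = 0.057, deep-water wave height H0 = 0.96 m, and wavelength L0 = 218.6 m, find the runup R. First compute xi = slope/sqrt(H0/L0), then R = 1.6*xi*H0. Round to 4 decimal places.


xi = slope / sqrt(H0/L0)
H0/L0 = 0.96/218.6 = 0.004392
sqrt(0.004392) = 0.066269
xi = 0.057 / 0.066269 = 0.860130
R = 1.6 * xi * H0 = 1.6 * 0.860130 * 0.96
R = 1.3212 m

1.3212


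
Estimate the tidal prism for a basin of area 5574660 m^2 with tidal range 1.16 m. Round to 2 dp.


Tidal prism = Area * Tidal range
P = 5574660 * 1.16
P = 6466605.60 m^3

6466605.60


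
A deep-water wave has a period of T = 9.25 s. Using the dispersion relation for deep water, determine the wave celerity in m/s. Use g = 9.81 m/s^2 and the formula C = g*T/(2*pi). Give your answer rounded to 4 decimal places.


We use the deep-water celerity formula:
C = g * T / (2 * pi)
C = 9.81 * 9.25 / (2 * 3.14159...)
C = 90.742500 / 6.283185
C = 14.4421 m/s

14.4421


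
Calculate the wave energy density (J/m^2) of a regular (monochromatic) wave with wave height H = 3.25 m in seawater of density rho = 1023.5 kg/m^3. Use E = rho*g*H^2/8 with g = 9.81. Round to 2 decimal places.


E = (1/8) * rho * g * H^2
E = (1/8) * 1023.5 * 9.81 * 3.25^2
E = 0.125 * 1023.5 * 9.81 * 10.5625
E = 13256.64 J/m^2

13256.64


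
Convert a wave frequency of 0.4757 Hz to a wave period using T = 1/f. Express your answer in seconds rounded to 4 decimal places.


T = 1 / f
T = 1 / 0.4757
T = 2.1022 s

2.1022


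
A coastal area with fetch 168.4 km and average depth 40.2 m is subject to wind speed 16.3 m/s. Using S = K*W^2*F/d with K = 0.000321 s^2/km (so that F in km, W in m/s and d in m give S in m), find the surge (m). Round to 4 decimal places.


S = K * W^2 * F / d
W^2 = 16.3^2 = 265.69
S = 0.000321 * 265.69 * 168.4 / 40.2
Numerator = 0.000321 * 265.69 * 168.4 = 14.362245
S = 14.362245 / 40.2 = 0.3573 m

0.3573


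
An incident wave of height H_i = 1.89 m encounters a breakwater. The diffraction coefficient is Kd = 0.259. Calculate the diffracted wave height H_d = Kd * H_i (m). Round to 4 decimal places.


H_d = Kd * H_i
H_d = 0.259 * 1.89
H_d = 0.4895 m

0.4895


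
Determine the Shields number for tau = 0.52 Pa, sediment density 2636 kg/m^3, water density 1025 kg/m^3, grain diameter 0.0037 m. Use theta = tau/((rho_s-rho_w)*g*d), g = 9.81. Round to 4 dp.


theta = tau / ((rho_s - rho_w) * g * d)
rho_s - rho_w = 2636 - 1025 = 1611
Denominator = 1611 * 9.81 * 0.0037 = 58.474467
theta = 0.52 / 58.474467
theta = 0.0089

0.0089


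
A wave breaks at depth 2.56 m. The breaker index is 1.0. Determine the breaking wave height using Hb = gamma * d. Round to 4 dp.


Hb = gamma * d
Hb = 1.0 * 2.56
Hb = 2.5600 m

2.5600


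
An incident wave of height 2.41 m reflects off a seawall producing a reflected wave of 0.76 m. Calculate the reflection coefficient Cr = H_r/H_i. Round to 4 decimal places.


Cr = H_r / H_i
Cr = 0.76 / 2.41
Cr = 0.3154

0.3154


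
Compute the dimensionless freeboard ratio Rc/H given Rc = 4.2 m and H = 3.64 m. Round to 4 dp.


Relative freeboard = Rc / H
= 4.2 / 3.64
= 1.1538

1.1538


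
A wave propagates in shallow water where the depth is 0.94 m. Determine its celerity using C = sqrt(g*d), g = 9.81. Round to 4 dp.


Using the shallow-water approximation:
C = sqrt(g * d) = sqrt(9.81 * 0.94)
C = sqrt(9.2214)
C = 3.0367 m/s

3.0367


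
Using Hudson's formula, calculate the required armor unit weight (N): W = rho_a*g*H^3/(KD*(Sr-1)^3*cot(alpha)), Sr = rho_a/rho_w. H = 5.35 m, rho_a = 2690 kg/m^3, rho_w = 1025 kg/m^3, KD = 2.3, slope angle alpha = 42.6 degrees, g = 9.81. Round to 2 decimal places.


Sr = rho_a / rho_w = 2690 / 1025 = 2.624390
(Sr - 1) = 1.624390
(Sr - 1)^3 = 4.286187
cot(42.6) = 1 / tan(42.6) = 1 / 0.919547 = 1.087492
Numerator = 2690 * 9.81 * 5.35^3 = 4040942.1528
Denominator = 2.3 * 4.286187 * 1.087492 = 10.720745
W = 4040942.1528 / 10.720745
W = 376927.37 N

376927.37


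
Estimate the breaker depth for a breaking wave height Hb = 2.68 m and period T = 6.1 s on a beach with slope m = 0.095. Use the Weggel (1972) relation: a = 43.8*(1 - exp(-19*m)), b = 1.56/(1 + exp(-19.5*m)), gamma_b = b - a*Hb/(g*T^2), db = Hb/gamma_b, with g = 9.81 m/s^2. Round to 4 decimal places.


a = 43.8 * (1 - exp(-19 * m))
exp(-19 * 0.095) = exp(-1.8050) = 0.164474
a = 43.8 * (1 - 0.164474) = 36.596019
b = 1.56 / (1 + exp(-19.5 * m))
exp(-19.5 * 0.095) = exp(-1.8525) = 0.156845
b = 1.56 / (1 + 0.156845) = 1.348496
Hb / (g * T^2) = 2.68 / (9.81 * 6.1^2) = 2.68 / 365.0301 = 0.00734186
gamma_b = b - a * Hb/(g*T^2) = 1.348496 - 36.596019 * 0.00734186 = 1.079813
db = Hb / gamma_b = 2.68 / 1.079813
db = 2.4819 m

2.4819


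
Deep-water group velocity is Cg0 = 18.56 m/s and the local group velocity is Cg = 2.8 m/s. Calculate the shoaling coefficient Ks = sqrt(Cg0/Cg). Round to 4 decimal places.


Ks = sqrt(Cg0 / Cg)
Ks = sqrt(18.56 / 2.8)
Ks = sqrt(6.6286)
Ks = 2.5746

2.5746


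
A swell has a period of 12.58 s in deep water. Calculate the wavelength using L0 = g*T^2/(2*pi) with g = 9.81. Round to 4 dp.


L0 = g * T^2 / (2 * pi)
L0 = 9.81 * 12.58^2 / (2 * pi)
L0 = 9.81 * 158.2564 / 6.28319
L0 = 1552.4953 / 6.28319
L0 = 247.0873 m

247.0873


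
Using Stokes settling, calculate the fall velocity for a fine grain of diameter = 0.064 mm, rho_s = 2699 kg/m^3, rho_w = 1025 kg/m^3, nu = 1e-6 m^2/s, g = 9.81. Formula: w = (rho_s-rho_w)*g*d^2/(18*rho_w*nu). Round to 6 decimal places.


w = (rho_s - rho_w) * g * d^2 / (18 * rho_w * nu)
d = 0.064 mm = 0.000064 m
rho_s - rho_w = 2699 - 1025 = 1674
Numerator = 1674 * 9.81 * (0.000064)^2 = 0.000067264266
Denominator = 18 * 1025 * 1e-6 = 0.018450
w = 0.003646 m/s

0.003646


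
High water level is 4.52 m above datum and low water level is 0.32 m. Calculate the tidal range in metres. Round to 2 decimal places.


Tidal range = High water - Low water
Tidal range = 4.52 - (0.32)
Tidal range = 4.20 m

4.20


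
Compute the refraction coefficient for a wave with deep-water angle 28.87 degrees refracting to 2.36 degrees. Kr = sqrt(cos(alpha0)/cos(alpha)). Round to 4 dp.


Kr = sqrt(cos(alpha0) / cos(alpha))
cos(28.87) = 0.875717
cos(2.36) = 0.999152
Kr = sqrt(0.875717 / 0.999152)
Kr = sqrt(0.876461)
Kr = 0.9362

0.9362


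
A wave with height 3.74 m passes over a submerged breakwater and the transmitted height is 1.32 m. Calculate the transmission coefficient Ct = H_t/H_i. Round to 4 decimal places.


Ct = H_t / H_i
Ct = 1.32 / 3.74
Ct = 0.3529

0.3529


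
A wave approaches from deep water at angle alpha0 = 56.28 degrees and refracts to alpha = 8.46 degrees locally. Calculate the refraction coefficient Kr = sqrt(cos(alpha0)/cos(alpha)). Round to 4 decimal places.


Kr = sqrt(cos(alpha0) / cos(alpha))
cos(56.28) = 0.555135
cos(8.46) = 0.989119
Kr = sqrt(0.555135 / 0.989119)
Kr = sqrt(0.561242)
Kr = 0.7492

0.7492


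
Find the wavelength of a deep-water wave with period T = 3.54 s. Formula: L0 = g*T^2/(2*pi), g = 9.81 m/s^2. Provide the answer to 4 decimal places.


L0 = g * T^2 / (2 * pi)
L0 = 9.81 * 3.54^2 / (2 * pi)
L0 = 9.81 * 12.5316 / 6.28319
L0 = 122.9350 / 6.28319
L0 = 19.5657 m

19.5657


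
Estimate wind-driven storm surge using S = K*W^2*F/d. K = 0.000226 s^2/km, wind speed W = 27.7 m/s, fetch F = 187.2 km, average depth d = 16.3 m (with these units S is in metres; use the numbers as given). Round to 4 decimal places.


S = K * W^2 * F / d
W^2 = 27.7^2 = 767.29
S = 0.000226 * 767.29 * 187.2 / 16.3
Numerator = 0.000226 * 767.29 * 187.2 = 32.461891
S = 32.461891 / 16.3 = 1.9915 m

1.9915


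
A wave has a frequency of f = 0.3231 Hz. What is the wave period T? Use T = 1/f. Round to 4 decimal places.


T = 1 / f
T = 1 / 0.3231
T = 3.0950 s

3.0950


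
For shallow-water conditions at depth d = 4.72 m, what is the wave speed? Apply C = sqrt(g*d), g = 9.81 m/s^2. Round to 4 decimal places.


Using the shallow-water approximation:
C = sqrt(g * d) = sqrt(9.81 * 4.72)
C = sqrt(46.3032)
C = 6.8046 m/s

6.8046


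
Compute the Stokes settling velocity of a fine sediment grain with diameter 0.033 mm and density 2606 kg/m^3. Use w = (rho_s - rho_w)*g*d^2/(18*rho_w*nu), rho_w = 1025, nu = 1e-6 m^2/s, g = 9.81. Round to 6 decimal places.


w = (rho_s - rho_w) * g * d^2 / (18 * rho_w * nu)
d = 0.033 mm = 0.000033 m
rho_s - rho_w = 2606 - 1025 = 1581
Numerator = 1581 * 9.81 * (0.000033)^2 = 0.000016889965
Denominator = 18 * 1025 * 1e-6 = 0.018450
w = 0.000915 m/s

0.000915


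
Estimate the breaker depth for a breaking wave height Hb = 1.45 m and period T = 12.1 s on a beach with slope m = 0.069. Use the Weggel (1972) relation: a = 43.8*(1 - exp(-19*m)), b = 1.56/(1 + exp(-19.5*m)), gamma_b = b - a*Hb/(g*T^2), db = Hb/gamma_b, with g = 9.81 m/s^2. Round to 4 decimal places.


a = 43.8 * (1 - exp(-19 * m))
exp(-19 * 0.069) = exp(-1.3110) = 0.269550
a = 43.8 * (1 - 0.269550) = 31.993694
b = 1.56 / (1 + exp(-19.5 * m))
exp(-19.5 * 0.069) = exp(-1.3455) = 0.260409
b = 1.56 / (1 + 0.260409) = 1.237693
Hb / (g * T^2) = 1.45 / (9.81 * 12.1^2) = 1.45 / 1436.2821 = 0.00100955
gamma_b = b - a * Hb/(g*T^2) = 1.237693 - 31.993694 * 0.00100955 = 1.205394
db = Hb / gamma_b = 1.45 / 1.205394
db = 1.2029 m

1.2029


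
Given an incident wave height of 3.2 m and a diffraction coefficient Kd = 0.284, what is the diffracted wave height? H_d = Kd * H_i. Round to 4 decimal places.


H_d = Kd * H_i
H_d = 0.284 * 3.2
H_d = 0.9088 m

0.9088


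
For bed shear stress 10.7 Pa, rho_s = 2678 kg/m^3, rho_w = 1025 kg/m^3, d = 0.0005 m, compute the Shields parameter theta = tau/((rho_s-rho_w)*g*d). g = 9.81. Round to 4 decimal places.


theta = tau / ((rho_s - rho_w) * g * d)
rho_s - rho_w = 2678 - 1025 = 1653
Denominator = 1653 * 9.81 * 0.0005 = 8.107965
theta = 10.7 / 8.107965
theta = 1.3197

1.3197


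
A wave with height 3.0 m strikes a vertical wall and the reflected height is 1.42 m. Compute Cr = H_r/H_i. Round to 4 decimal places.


Cr = H_r / H_i
Cr = 1.42 / 3.0
Cr = 0.4733

0.4733


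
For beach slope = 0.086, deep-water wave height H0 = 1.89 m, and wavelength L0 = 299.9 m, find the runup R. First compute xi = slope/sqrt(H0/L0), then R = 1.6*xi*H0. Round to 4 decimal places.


xi = slope / sqrt(H0/L0)
H0/L0 = 1.89/299.9 = 0.006302
sqrt(0.006302) = 0.079386
xi = 0.086 / 0.079386 = 1.083318
R = 1.6 * xi * H0 = 1.6 * 1.083318 * 1.89
R = 3.2760 m

3.2760


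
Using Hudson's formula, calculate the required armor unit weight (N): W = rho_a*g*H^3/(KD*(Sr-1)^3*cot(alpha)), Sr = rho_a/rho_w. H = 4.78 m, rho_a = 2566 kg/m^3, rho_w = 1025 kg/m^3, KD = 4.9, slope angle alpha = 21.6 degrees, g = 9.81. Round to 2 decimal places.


Sr = rho_a / rho_w = 2566 / 1025 = 2.503415
(Sr - 1) = 1.503415
(Sr - 1)^3 = 3.398101
cot(21.6) = 1 / tan(21.6) = 1 / 0.395928 = 2.525712
Numerator = 2566 * 9.81 * 4.78^3 = 2749219.0796
Denominator = 4.9 * 3.398101 * 2.525712 = 42.054858
W = 2749219.0796 / 42.054858
W = 65372.21 N

65372.21


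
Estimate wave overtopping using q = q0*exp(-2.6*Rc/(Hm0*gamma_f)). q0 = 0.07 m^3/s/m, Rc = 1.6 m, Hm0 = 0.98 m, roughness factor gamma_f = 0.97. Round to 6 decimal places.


q = q0 * exp(-2.6 * Rc / (Hm0 * gamma_f))
Exponent = -2.6 * 1.6 / (0.98 * 0.97)
= -2.6 * 1.6 / 0.9506
= -4.376183
exp(-4.376183) = 0.012573
q = 0.07 * 0.012573
q = 0.000880 m^3/s/m

0.000880


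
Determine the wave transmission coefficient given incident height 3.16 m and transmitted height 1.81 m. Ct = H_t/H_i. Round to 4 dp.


Ct = H_t / H_i
Ct = 1.81 / 3.16
Ct = 0.5728

0.5728


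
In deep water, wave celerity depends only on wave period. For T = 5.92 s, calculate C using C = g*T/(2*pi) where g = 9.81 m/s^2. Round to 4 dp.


We use the deep-water celerity formula:
C = g * T / (2 * pi)
C = 9.81 * 5.92 / (2 * 3.14159...)
C = 58.075200 / 6.283185
C = 9.2430 m/s

9.2430


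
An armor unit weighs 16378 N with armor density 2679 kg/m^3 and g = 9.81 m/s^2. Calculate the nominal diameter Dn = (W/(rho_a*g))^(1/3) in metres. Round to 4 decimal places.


V = W / (rho_a * g)
V = 16378 / (2679 * 9.81)
V = 16378 / 26280.99
V = 0.623188 m^3
Dn = V^(1/3) = 0.623188^(1/3)
Dn = 0.8542 m

0.8542


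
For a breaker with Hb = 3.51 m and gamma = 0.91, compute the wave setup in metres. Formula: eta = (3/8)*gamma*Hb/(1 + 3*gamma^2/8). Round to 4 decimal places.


eta = (3/8) * gamma * Hb / (1 + 3*gamma^2/8)
Numerator = (3/8) * 0.91 * 3.51 = 1.197788
Denominator = 1 + 3*0.91^2/8 = 1 + 0.310538 = 1.310538
eta = 1.197788 / 1.310538
eta = 0.9140 m

0.9140


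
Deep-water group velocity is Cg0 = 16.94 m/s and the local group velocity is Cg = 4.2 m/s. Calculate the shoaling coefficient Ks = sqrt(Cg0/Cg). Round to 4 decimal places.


Ks = sqrt(Cg0 / Cg)
Ks = sqrt(16.94 / 4.2)
Ks = sqrt(4.0333)
Ks = 2.0083

2.0083


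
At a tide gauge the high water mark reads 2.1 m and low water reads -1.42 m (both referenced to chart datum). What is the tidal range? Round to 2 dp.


Tidal range = High water - Low water
Tidal range = 2.1 - (-1.42)
Tidal range = 3.52 m

3.52


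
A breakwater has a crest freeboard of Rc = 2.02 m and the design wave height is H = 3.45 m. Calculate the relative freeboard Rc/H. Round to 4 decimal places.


Relative freeboard = Rc / H
= 2.02 / 3.45
= 0.5855

0.5855


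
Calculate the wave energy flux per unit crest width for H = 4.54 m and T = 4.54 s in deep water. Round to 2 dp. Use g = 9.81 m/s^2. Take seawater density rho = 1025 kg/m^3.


P = rho * g^2 * H^2 * T / (32 * pi)
P = 1025 * 9.81^2 * 4.54^2 * 4.54 / (32 * pi)
P = 1025 * 96.2361 * 20.6116 * 4.54 / 100.53096
P = 91818.37 W/m

91818.37


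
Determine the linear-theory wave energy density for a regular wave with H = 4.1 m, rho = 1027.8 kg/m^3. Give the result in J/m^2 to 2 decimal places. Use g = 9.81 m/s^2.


E = (1/8) * rho * g * H^2
E = (1/8) * 1027.8 * 9.81 * 4.1^2
E = 0.125 * 1027.8 * 9.81 * 16.8100
E = 21186.31 J/m^2

21186.31


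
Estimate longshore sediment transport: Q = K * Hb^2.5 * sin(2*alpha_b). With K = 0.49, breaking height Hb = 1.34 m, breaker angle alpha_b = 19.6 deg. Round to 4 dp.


Q = K * Hb^2.5 * sin(2 * alpha_b)
Hb^2.5 = 1.34^2.5 = 2.078557
sin(2 * 19.6) = sin(39.2) = 0.632029
Q = 0.49 * 2.078557 * 0.632029
Q = 0.6437 m^3/s

0.6437


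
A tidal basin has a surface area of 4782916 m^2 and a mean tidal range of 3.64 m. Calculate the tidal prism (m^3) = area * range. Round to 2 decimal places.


Tidal prism = Area * Tidal range
P = 4782916 * 3.64
P = 17409814.24 m^3

17409814.24


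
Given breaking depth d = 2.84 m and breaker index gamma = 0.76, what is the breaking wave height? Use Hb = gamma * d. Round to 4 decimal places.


Hb = gamma * d
Hb = 0.76 * 2.84
Hb = 2.1584 m

2.1584


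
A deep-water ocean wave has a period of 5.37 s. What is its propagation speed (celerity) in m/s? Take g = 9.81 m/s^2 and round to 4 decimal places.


We use the deep-water celerity formula:
C = g * T / (2 * pi)
C = 9.81 * 5.37 / (2 * 3.14159...)
C = 52.679700 / 6.283185
C = 8.3842 m/s

8.3842


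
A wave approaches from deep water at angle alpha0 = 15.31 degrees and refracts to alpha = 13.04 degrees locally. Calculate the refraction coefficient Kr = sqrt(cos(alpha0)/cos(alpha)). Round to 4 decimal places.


Kr = sqrt(cos(alpha0) / cos(alpha))
cos(15.31) = 0.964511
cos(13.04) = 0.974213
Kr = sqrt(0.964511 / 0.974213)
Kr = sqrt(0.990042)
Kr = 0.9950

0.9950


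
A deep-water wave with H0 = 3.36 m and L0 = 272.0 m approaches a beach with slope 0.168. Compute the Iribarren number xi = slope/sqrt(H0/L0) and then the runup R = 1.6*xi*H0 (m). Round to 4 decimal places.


xi = slope / sqrt(H0/L0)
H0/L0 = 3.36/272.0 = 0.012353
sqrt(0.012353) = 0.111144
xi = 0.168 / 0.111144 = 1.511555
R = 1.6 * xi * H0 = 1.6 * 1.511555 * 3.36
R = 8.1261 m

8.1261


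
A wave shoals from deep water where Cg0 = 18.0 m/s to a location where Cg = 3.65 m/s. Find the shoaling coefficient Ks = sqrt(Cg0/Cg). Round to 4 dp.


Ks = sqrt(Cg0 / Cg)
Ks = sqrt(18.0 / 3.65)
Ks = sqrt(4.9315)
Ks = 2.2207

2.2207


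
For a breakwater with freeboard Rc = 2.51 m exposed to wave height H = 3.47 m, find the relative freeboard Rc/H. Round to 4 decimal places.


Relative freeboard = Rc / H
= 2.51 / 3.47
= 0.7233

0.7233


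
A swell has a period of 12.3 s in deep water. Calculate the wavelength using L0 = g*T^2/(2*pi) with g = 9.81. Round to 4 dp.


L0 = g * T^2 / (2 * pi)
L0 = 9.81 * 12.3^2 / (2 * pi)
L0 = 9.81 * 151.2900 / 6.28319
L0 = 1484.1549 / 6.28319
L0 = 236.2106 m

236.2106


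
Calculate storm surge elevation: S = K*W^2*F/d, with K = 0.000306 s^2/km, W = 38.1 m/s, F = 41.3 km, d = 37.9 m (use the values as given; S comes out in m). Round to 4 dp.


S = K * W^2 * F / d
W^2 = 38.1^2 = 1451.61
S = 0.000306 * 1451.61 * 41.3 / 37.9
Numerator = 0.000306 * 1451.61 * 41.3 = 18.345157
S = 18.345157 / 37.9 = 0.4840 m

0.4840


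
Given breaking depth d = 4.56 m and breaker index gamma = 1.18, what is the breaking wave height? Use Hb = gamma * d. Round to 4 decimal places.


Hb = gamma * d
Hb = 1.18 * 4.56
Hb = 5.3808 m

5.3808


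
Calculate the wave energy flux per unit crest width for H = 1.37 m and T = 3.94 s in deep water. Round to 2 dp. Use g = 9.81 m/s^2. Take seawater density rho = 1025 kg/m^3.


P = rho * g^2 * H^2 * T / (32 * pi)
P = 1025 * 9.81^2 * 1.37^2 * 3.94 / (32 * pi)
P = 1025 * 96.2361 * 1.8769 * 3.94 / 100.53096
P = 7256.04 W/m

7256.04


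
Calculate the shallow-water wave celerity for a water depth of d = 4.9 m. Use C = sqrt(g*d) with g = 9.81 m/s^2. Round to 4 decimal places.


Using the shallow-water approximation:
C = sqrt(g * d) = sqrt(9.81 * 4.9)
C = sqrt(48.0690)
C = 6.9332 m/s

6.9332


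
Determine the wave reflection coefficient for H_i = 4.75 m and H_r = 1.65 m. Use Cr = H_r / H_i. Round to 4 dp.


Cr = H_r / H_i
Cr = 1.65 / 4.75
Cr = 0.3474

0.3474


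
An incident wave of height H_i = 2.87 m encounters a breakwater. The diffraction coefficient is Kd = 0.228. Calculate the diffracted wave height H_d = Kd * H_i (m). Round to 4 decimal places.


H_d = Kd * H_i
H_d = 0.228 * 2.87
H_d = 0.6544 m

0.6544


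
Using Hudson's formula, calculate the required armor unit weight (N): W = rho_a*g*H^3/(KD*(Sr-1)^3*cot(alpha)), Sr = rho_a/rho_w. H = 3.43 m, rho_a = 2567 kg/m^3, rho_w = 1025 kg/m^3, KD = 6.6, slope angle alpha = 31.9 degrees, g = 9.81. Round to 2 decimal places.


Sr = rho_a / rho_w = 2567 / 1025 = 2.504390
(Sr - 1) = 1.504390
(Sr - 1)^3 = 3.404721
cot(31.9) = 1 / tan(31.9) = 1 / 0.622445 = 1.606567
Numerator = 2567 * 9.81 * 3.43^3 = 1016195.4269
Denominator = 6.6 * 3.404721 * 1.606567 = 36.101426
W = 1016195.4269 / 36.101426
W = 28148.35 N

28148.35


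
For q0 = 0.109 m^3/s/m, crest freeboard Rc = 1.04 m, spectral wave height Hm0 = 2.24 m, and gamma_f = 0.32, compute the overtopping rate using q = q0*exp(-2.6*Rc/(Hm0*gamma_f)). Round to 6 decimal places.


q = q0 * exp(-2.6 * Rc / (Hm0 * gamma_f))
Exponent = -2.6 * 1.04 / (2.24 * 0.32)
= -2.6 * 1.04 / 0.7168
= -3.772321
exp(-3.772321) = 0.022999
q = 0.109 * 0.022999
q = 0.002507 m^3/s/m

0.002507


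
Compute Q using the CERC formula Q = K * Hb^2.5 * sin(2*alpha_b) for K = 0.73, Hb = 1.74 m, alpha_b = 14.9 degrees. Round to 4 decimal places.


Q = K * Hb^2.5 * sin(2 * alpha_b)
Hb^2.5 = 1.74^2.5 = 3.993679
sin(2 * 14.9) = sin(29.8) = 0.496974
Q = 0.73 * 3.993679 * 0.496974
Q = 1.4489 m^3/s

1.4489


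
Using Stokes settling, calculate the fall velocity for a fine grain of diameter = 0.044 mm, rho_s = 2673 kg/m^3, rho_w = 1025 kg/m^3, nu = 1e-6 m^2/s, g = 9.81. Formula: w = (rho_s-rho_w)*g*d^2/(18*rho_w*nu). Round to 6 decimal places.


w = (rho_s - rho_w) * g * d^2 / (18 * rho_w * nu)
d = 0.044 mm = 0.000044 m
rho_s - rho_w = 2673 - 1025 = 1648
Numerator = 1648 * 9.81 * (0.000044)^2 = 0.000031299080
Denominator = 18 * 1025 * 1e-6 = 0.018450
w = 0.001696 m/s

0.001696
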